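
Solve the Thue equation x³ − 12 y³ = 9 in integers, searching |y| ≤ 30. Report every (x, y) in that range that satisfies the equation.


The equation is x³ - 12y³ = 9. For fixed y, x³ = 12·y³ + 9, so a solution requires the RHS to be a perfect cube.
Strategy: iterate y from -30 to 30, compute RHS = 12·y³ + 9, and check whether it is a (positive or negative) perfect cube.
Check small values of y:
  y = 0: RHS = 9 is not a perfect cube.
  y = 1: RHS = 21 is not a perfect cube.
  y = -1: RHS = -3 is not a perfect cube.
  y = 2: RHS = 105 is not a perfect cube.
  y = -2: RHS = -87 is not a perfect cube.
  y = 3: RHS = 333 is not a perfect cube.
  y = -3: RHS = -315 is not a perfect cube.
Continuing the search up to |y| = 30 finds no solutions either.
No (x, y) in the scanned range satisfies the equation.

No integer solutions with |y| ≤ 30.


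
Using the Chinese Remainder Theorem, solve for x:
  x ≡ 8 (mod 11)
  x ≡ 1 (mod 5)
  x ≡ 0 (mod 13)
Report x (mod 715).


Moduli 11, 5, 13 are pairwise coprime; by CRT there is a unique solution modulo M = 11 · 5 · 13 = 715.
Solve pairwise, accumulating the modulus:
  Start with x ≡ 8 (mod 11).
  Combine with x ≡ 1 (mod 5): since gcd(11, 5) = 1, we get a unique residue mod 55.
    Write x = 8 + 11·t and substitute into x ≡ 1 (mod 5): 11·t ≡ 1 − 8 = -7 (mod 5).
    Reduce coefficients mod 5: 1·t ≡ 3 (mod 5).
    So t ≡ 3 (mod 5).
    Then x = 8 + 11·3 = 41, valid modulo lcm(11, 5) = 55: x ≡ 41 (mod 55).
  Combine with x ≡ 0 (mod 13): since gcd(55, 13) = 1, we get a unique residue mod 715.
    Write x = 41 + 55·t and substitute into x ≡ 0 (mod 13): 55·t ≡ 0 − 41 = -41 (mod 13).
    Reduce coefficients mod 13: 3·t ≡ 11 (mod 13).
    The inverse of 3 mod 13 is 9 (since 3·9 = 27 = 2·13 + 1), so t ≡ 9·11 = 99 ≡ 8 (mod 13).
    Then x = 41 + 55·8 = 481, valid modulo lcm(55, 13) = 715: x ≡ 481 (mod 715).
Verify: 481 mod 11 = 8 ✓, 481 mod 5 = 1 ✓, 481 mod 13 = 0 ✓.

x ≡ 481 (mod 715).


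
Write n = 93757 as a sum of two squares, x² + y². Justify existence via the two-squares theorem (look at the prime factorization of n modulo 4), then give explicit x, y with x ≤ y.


Step 1: Factor n = 93757 = 29 · 53 · 61.
Step 2: Check the mod-4 condition on each prime factor: 29 ≡ 1 (mod 4), exponent 1; 53 ≡ 1 (mod 4), exponent 1; 61 ≡ 1 (mod 4), exponent 1.
All primes ≡ 3 (mod 4) appear to even exponent (or don't appear), so by the two-squares theorem n IS expressible as a sum of two squares.
Step 3: Build a representation. Here n = 29 · 53 · 61 is a product of primes ≡ 1 (mod 4). Each prime p ≡ 1 (mod 4) is itself a sum of two squares; find a² by testing p − a² for a perfect square:
  29: 29 − 1² = 28, 29 − 2² = 25 = 5² ⇒ 29 = 2² + 5².
  53: 53 − 1² = 52, 53 − 2² = 49 = 7² ⇒ 53 = 2² + 7².
  61: 61 − 1² = 60, 61 − 2² = 57, 61 − 3² = 52, 61 − 4² = 45, 61 − 5² = 36 = 6² ⇒ 61 = 5² + 6².
  Combine using the Brahmagupta–Fibonacci identity (a² + b²)(c² + d²) = (ac − bd)² + (ad + bc)² = (ac + bd)² + (ad − bc)²:
  29 · 53 = 1537: from (2² + 5²)(2² + 7²), take (2·2 − 5·7, 2·7 + 5·2) = (4 − 35, 14 + 10) = (-31, 24); dropping signs (only squares matter) gives (31, 24); check 31² + 24² = 961 + 576 = 1537 ✓.
  1537 · 61 = 93757: from (31² + 24²)(5² + 6²), take (31·5 − 24·6, 31·6 + 24·5) = (155 − 144, 186 + 120) = (11, 306); check 11² + 306² = 121 + 93636 = 93757 ✓.
Step 4: Order so x ≤ y and verify: 11² + 306² = 121 + 93636 = 93757 = n. ✓

n = 93757 = 11² + 306² (one valid representation with x ≤ y).


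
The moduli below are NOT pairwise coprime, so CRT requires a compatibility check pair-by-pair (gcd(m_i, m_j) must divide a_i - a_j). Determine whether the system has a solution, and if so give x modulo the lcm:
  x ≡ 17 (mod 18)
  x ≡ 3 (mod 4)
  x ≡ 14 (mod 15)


Moduli 18, 4, 15 are not pairwise coprime, so CRT works modulo lcm(m_i) when all pairwise compatibility conditions hold.
Pairwise compatibility: gcd(m_i, m_j) must divide a_i - a_j for every pair.
Merge one congruence at a time:
  Start: x ≡ 17 (mod 18).
  Combine with x ≡ 3 (mod 4): gcd(18, 4) = 2; 3 - 17 = -14, which IS divisible by 2, so compatible.
    Write x = 17 + 18·t and substitute into x ≡ 3 (mod 4): 18·t ≡ 3 − 17 = -14 (mod 4).
    Divide the congruence (and modulus) by g = 2: 9·t ≡ -7 (mod 2).
    Reduce coefficients mod 2: 1·t ≡ 1 (mod 2).
    So t ≡ 1 (mod 2).
    Then x = 17 + 18·1 = 35, valid modulo lcm(18, 4) = 36: x ≡ 35 (mod 36).
  Combine with x ≡ 14 (mod 15): gcd(36, 15) = 3; 14 - 35 = -21, which IS divisible by 3, so compatible.
    Write x = 35 + 36·t and substitute into x ≡ 14 (mod 15): 36·t ≡ 14 − 35 = -21 (mod 15).
    Divide the congruence (and modulus) by g = 3: 12·t ≡ -7 (mod 5).
    Reduce coefficients mod 5: 2·t ≡ 3 (mod 5).
    The inverse of 2 mod 5 is 3 (since 2·3 = 6 = 1·5 + 1), so t ≡ 3·3 = 9 ≡ 4 (mod 5).
    Then x = 35 + 36·4 = 179, valid modulo lcm(36, 15) = 180: x ≡ 179 (mod 180).
Verify: 179 mod 18 = 17, 179 mod 4 = 3, 179 mod 15 = 14.

x ≡ 179 (mod 180).


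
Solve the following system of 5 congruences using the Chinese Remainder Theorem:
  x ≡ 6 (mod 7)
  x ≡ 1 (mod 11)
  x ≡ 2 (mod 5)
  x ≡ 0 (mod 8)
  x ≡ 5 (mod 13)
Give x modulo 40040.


Product of moduli M = 7 · 11 · 5 · 8 · 13 = 40040.
Merge one congruence at a time:
  Start: x ≡ 6 (mod 7).
  Combine with x ≡ 1 (mod 11); new modulus lcm = 77.
    Write x = 6 + 7·t and substitute into x ≡ 1 (mod 11): 7·t ≡ 1 − 6 = -5 (mod 11).
    Reduce coefficients mod 11: 7·t ≡ 6 (mod 11).
    The inverse of 7 mod 11 is 8 (since 7·8 = 56 = 5·11 + 1), so t ≡ 8·6 = 48 ≡ 4 (mod 11).
    Then x = 6 + 7·4 = 34, valid modulo lcm(7, 11) = 77: x ≡ 34 (mod 77).
  Combine with x ≡ 2 (mod 5); new modulus lcm = 385.
    Write x = 34 + 77·t and substitute into x ≡ 2 (mod 5): 77·t ≡ 2 − 34 = -32 (mod 5).
    Reduce coefficients mod 5: 2·t ≡ 3 (mod 5).
    The inverse of 2 mod 5 is 3 (since 2·3 = 6 = 1·5 + 1), so t ≡ 3·3 = 9 ≡ 4 (mod 5).
    Then x = 34 + 77·4 = 342, valid modulo lcm(77, 5) = 385: x ≡ 342 (mod 385).
  Combine with x ≡ 0 (mod 8); new modulus lcm = 3080.
    Write x = 342 + 385·t and substitute into x ≡ 0 (mod 8): 385·t ≡ 0 − 342 = -342 (mod 8).
    Reduce coefficients mod 8: 1·t ≡ 2 (mod 8).
    So t ≡ 2 (mod 8).
    Then x = 342 + 385·2 = 1112, valid modulo lcm(385, 8) = 3080: x ≡ 1112 (mod 3080).
  Combine with x ≡ 5 (mod 13); new modulus lcm = 40040.
    Write x = 1112 + 3080·t and substitute into x ≡ 5 (mod 13): 3080·t ≡ 5 − 1112 = -1107 (mod 13).
    Reduce coefficients mod 13: 12·t ≡ 11 (mod 13).
    The inverse of 12 mod 13 is 12 (since 12·12 = 144 = 11·13 + 1), so t ≡ 12·11 = 132 ≡ 2 (mod 13).
    Then x = 1112 + 3080·2 = 7272, valid modulo lcm(3080, 13) = 40040: x ≡ 7272 (mod 40040).
Verify against each original: 7272 mod 7 = 6, 7272 mod 11 = 1, 7272 mod 5 = 2, 7272 mod 8 = 0, 7272 mod 13 = 5.

x ≡ 7272 (mod 40040).


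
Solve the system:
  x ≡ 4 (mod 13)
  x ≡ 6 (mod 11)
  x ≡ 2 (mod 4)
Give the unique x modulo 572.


Moduli 13, 11, 4 are pairwise coprime; by CRT there is a unique solution modulo M = 13 · 11 · 4 = 572.
Solve pairwise, accumulating the modulus:
  Start with x ≡ 4 (mod 13).
  Combine with x ≡ 6 (mod 11): since gcd(13, 11) = 1, we get a unique residue mod 143.
    Write x = 4 + 13·t and substitute into x ≡ 6 (mod 11): 13·t ≡ 6 − 4 = 2 (mod 11).
    Reduce coefficients mod 11: 2·t ≡ 2 (mod 11).
    The inverse of 2 mod 11 is 6 (since 2·6 = 12 = 1·11 + 1), so t ≡ 6·2 = 12 ≡ 1 (mod 11).
    Then x = 4 + 13·1 = 17, valid modulo lcm(13, 11) = 143: x ≡ 17 (mod 143).
  Combine with x ≡ 2 (mod 4): since gcd(143, 4) = 1, we get a unique residue mod 572.
    Write x = 17 + 143·t and substitute into x ≡ 2 (mod 4): 143·t ≡ 2 − 17 = -15 (mod 4).
    Reduce coefficients mod 4: 3·t ≡ 1 (mod 4).
    The inverse of 3 mod 4 is 3 (since 3·3 = 9 = 2·4 + 1), so t ≡ 3·1 = 3 ≡ 3 (mod 4).
    Then x = 17 + 143·3 = 446, valid modulo lcm(143, 4) = 572: x ≡ 446 (mod 572).
Verify: 446 mod 13 = 4 ✓, 446 mod 11 = 6 ✓, 446 mod 4 = 2 ✓.

x ≡ 446 (mod 572).


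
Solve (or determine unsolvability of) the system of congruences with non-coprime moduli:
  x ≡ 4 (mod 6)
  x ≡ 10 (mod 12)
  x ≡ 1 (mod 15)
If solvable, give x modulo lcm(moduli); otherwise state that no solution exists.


Moduli 6, 12, 15 are not pairwise coprime, so CRT works modulo lcm(m_i) when all pairwise compatibility conditions hold.
Pairwise compatibility: gcd(m_i, m_j) must divide a_i - a_j for every pair.
Merge one congruence at a time:
  Start: x ≡ 4 (mod 6).
  Combine with x ≡ 10 (mod 12): gcd(6, 12) = 6; 10 - 4 = 6, which IS divisible by 6, so compatible.
    Write x = 4 + 6·t and substitute into x ≡ 10 (mod 12): 6·t ≡ 10 − 4 = 6 (mod 12).
    Divide the congruence (and modulus) by g = 6: 1·t ≡ 1 (mod 2).
    So t ≡ 1 (mod 2).
    Then x = 4 + 6·1 = 10, valid modulo lcm(6, 12) = 12: x ≡ 10 (mod 12).
  Combine with x ≡ 1 (mod 15): gcd(12, 15) = 3; 1 - 10 = -9, which IS divisible by 3, so compatible.
    Write x = 10 + 12·t and substitute into x ≡ 1 (mod 15): 12·t ≡ 1 − 10 = -9 (mod 15).
    Divide the congruence (and modulus) by g = 3: 4·t ≡ -3 (mod 5).
    Reduce coefficients mod 5: 4·t ≡ 2 (mod 5).
    The inverse of 4 mod 5 is 4 (since 4·4 = 16 = 3·5 + 1), so t ≡ 4·2 = 8 ≡ 3 (mod 5).
    Then x = 10 + 12·3 = 46, valid modulo lcm(12, 15) = 60: x ≡ 46 (mod 60).
Verify: 46 mod 6 = 4, 46 mod 12 = 10, 46 mod 15 = 1.

x ≡ 46 (mod 60).


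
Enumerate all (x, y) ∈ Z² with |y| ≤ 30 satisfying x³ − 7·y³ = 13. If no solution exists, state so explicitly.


The equation is x³ - 7y³ = 13. For fixed y, x³ = 7·y³ + 13, so a solution requires the RHS to be a perfect cube.
Strategy: iterate y from -30 to 30, compute RHS = 7·y³ + 13, and check whether it is a (positive or negative) perfect cube.
Check small values of y:
  y = 0: RHS = 13 is not a perfect cube.
  y = 1: RHS = 20 is not a perfect cube.
  y = -1: RHS = 6 is not a perfect cube.
  y = 2: RHS = 69 is not a perfect cube.
  y = -2: RHS = -43 is not a perfect cube.
  y = 3: RHS = 202 is not a perfect cube.
  y = -3: RHS = -176 is not a perfect cube.
Continuing the search up to |y| = 30 finds no solutions either.
No (x, y) in the scanned range satisfies the equation.

No integer solutions with |y| ≤ 30.


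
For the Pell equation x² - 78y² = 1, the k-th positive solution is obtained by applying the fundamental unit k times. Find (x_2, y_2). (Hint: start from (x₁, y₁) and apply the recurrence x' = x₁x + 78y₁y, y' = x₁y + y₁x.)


Step 1: Find the fundamental solution (x₁, y₁) of x² - 78y² = 1.
  Expand √78 as a continued fraction. a₀ = ⌊√78⌋ = 8; iterate m_{k+1} = d_k·a_k − m_k, d_{k+1} = (78 − m_{k+1}²)/d_k, a_{k+1} = ⌊(a₀ + m_{k+1})/d_{k+1}⌋ (starting m₀ = 0, d₀ = 1), with convergents p_k = a_k·p_{k-1} + p_{k-2}, q_k = a_k·q_{k-1} + q_{k-2} (p₋₁ = 1, q₋₁ = 0):
  k = 0: a₀ = 8; p₀/q₀ = 8/1; p₀² − 78·q₀² = 64 − 78 = -14.
  k = 1: m = 8, d = 14, a = ⌊(8 + 8)/14⌋ = 1; p/q = (1·8 + 1)/(1·1 + 0) = 9/1; p² − 78·q² = 81 − 78 = 3.
  k = 2: m = 6, d = 3, a = ⌊(8 + 6)/3⌋ = 4; p/q = (4·9 + 8)/(4·1 + 1) = 44/5; p² − 78·q² = 1936 − 1950 = -14.
  k = 3: m = 6, d = 14, a = ⌊(8 + 6)/14⌋ = 1; p/q = (1·44 + 9)/(1·5 + 1) = 53/6; p² − 78·q² = 2809 − 2808 = 1.
  The first convergent with p² − 78·q² = 1 gives the fundamental solution (x₁, y₁) = (53, 6).
Step 2: Apply the recurrence (x_{n+1}, y_{n+1}) = (x₁x_n + 78y₁y_n, x₁y_n + y₁x_n) repeatedly.
  From (x_1, y_1) = (53, 6): x_2 = 53·53 + 78·6·6 = 5617; y_2 = 53·6 + 6·53 = 636.
Step 3: Verify x_2² - 78·y_2² = 31550689 - 31550688 = 1 (should be 1). ✓

(x_1, y_1) = (53, 6); (x_2, y_2) = (5617, 636).


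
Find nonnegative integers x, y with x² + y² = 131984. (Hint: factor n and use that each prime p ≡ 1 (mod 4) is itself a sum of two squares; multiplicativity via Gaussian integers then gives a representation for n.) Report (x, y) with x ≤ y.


Step 1: Factor n = 131984 = 2^4 · 73 · 113.
Step 2: Check the mod-4 condition on each prime factor: 2 = 2 (special); 73 ≡ 1 (mod 4), exponent 1; 113 ≡ 1 (mod 4), exponent 1.
All primes ≡ 3 (mod 4) appear to even exponent (or don't appear), so by the two-squares theorem n IS expressible as a sum of two squares.
Step 3: Build a representation. Group n = k² · m with k = 4 and m = 73 · 113 = 8249 (a product of primes ≡ 1 (mod 4)); a representation of m scales to one of n via (k·x)² + (k·y)² = k²(x² + y²). Each prime p ≡ 1 (mod 4) is itself a sum of two squares; find a² by testing p − a² for a perfect square:
  73: 73 − 1² = 72, 73 − 2² = 69, 73 − 3² = 64 = 8² ⇒ 73 = 3² + 8².
  113: 113 − 1² = 112, 113 − 2² = 109, 113 − 3² = 104, 113 − 4² = 97, 113 − 5² = 88, 113 − 6² = 77, 113 − 7² = 64 = 8² ⇒ 113 = 7² + 8².
  Combine using the Brahmagupta–Fibonacci identity (a² + b²)(c² + d²) = (ac − bd)² + (ad + bc)² = (ac + bd)² + (ad − bc)²:
  73 · 113 = 8249: from (3² + 8²)(7² + 8²), take (3·7 − 8·8, 3·8 + 8·7) = (21 − 64, 24 + 56) = (-43, 80); dropping signs (only squares matter) gives (43, 80); check 43² + 80² = 1849 + 6400 = 8249 ✓.
  Scale by k = 4: (4·43, 4·80) = (172, 320).
Step 4: Order so x ≤ y and verify: 172² + 320² = 29584 + 102400 = 131984 = n. ✓

n = 131984 = 172² + 320² (one valid representation with x ≤ y).


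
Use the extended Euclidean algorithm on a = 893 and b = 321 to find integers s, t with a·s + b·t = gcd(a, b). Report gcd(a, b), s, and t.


Euclidean algorithm on (893, 321) — divide until remainder is 0:
  893 = 2 · 321 + 251
  321 = 1 · 251 + 70
  251 = 3 · 70 + 41
  70 = 1 · 41 + 29
  41 = 1 · 29 + 12
  29 = 2 · 12 + 5
  12 = 2 · 5 + 2
  5 = 2 · 2 + 1
  2 = 2 · 1 + 0
gcd(893, 321) = 1.
Track Bezout coefficients alongside the remainders: start with r₀ = 893 = a·1 + b·0 (s = 1, t = 0) and r₁ = 321 = a·0 + b·1 (s = 0, t = 1); each new remainder r_{k+1} = r_{k-1} − q_k·r_k inherits s_{k+1} = s_{k-1} − q_k·s_k, t_{k+1} = t_{k-1} − q_k·t_k, so r_k = a·s_k + b·t_k at every step:
  q = 2: r = 251, s = 1 − 2·0 = 1, t = 0 − 2·1 = -2  (check: 893·1 + 321·(-2) = 251)
  q = 1: r = 70, s = 0 − 1·1 = -1, t = 1 − 1·(-2) = 3  (check: 893·(-1) + 321·3 = 70)
  q = 3: r = 41, s = 1 − 3·(-1) = 4, t = -2 − 3·3 = -11  (check: 893·4 + 321·(-11) = 41)
  q = 1: r = 29, s = -1 − 1·4 = -5, t = 3 − 1·(-11) = 14  (check: 893·(-5) + 321·14 = 29)
  q = 1: r = 12, s = 4 − 1·(-5) = 9, t = -11 − 1·14 = -25  (check: 893·9 + 321·(-25) = 12)
  q = 2: r = 5, s = -5 − 2·9 = -23, t = 14 − 2·(-25) = 64  (check: 893·(-23) + 321·64 = 5)
  q = 2: r = 2, s = 9 − 2·(-23) = 55, t = -25 − 2·64 = -153  (check: 893·55 + 321·(-153) = 2)
  q = 2: r = 1, s = -23 − 2·55 = -133, t = 64 − 2·(-153) = 370  (check: 893·(-133) + 321·370 = 1)
The row with r = 1 (the gcd) gives the Bezout coefficients s = -133, t = 370.
Result: 893 · (-133) + 321 · (370) = 1.

gcd(893, 321) = 1; s = -133, t = 370 (check: 893·(-133) + 321·370 = 1).


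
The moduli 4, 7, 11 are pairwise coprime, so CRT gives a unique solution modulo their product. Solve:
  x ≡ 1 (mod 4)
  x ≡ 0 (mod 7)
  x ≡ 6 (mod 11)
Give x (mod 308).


Moduli 4, 7, 11 are pairwise coprime; by CRT there is a unique solution modulo M = 4 · 7 · 11 = 308.
Solve pairwise, accumulating the modulus:
  Start with x ≡ 1 (mod 4).
  Combine with x ≡ 0 (mod 7): since gcd(4, 7) = 1, we get a unique residue mod 28.
    Write x = 1 + 4·t and substitute into x ≡ 0 (mod 7): 4·t ≡ 0 − 1 = -1 (mod 7).
    Reduce coefficients mod 7: 4·t ≡ 6 (mod 7).
    The inverse of 4 mod 7 is 2 (since 4·2 = 8 = 1·7 + 1), so t ≡ 2·6 = 12 ≡ 5 (mod 7).
    Then x = 1 + 4·5 = 21, valid modulo lcm(4, 7) = 28: x ≡ 21 (mod 28).
  Combine with x ≡ 6 (mod 11): since gcd(28, 11) = 1, we get a unique residue mod 308.
    Write x = 21 + 28·t and substitute into x ≡ 6 (mod 11): 28·t ≡ 6 − 21 = -15 (mod 11).
    Reduce coefficients mod 11: 6·t ≡ 7 (mod 11).
    The inverse of 6 mod 11 is 2 (since 6·2 = 12 = 1·11 + 1), so t ≡ 2·7 = 14 ≡ 3 (mod 11).
    Then x = 21 + 28·3 = 105, valid modulo lcm(28, 11) = 308: x ≡ 105 (mod 308).
Verify: 105 mod 4 = 1 ✓, 105 mod 7 = 0 ✓, 105 mod 11 = 6 ✓.

x ≡ 105 (mod 308).


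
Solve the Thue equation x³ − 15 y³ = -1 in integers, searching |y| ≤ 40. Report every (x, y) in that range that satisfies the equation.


The equation is x³ - 15y³ = -1. For fixed y, x³ = 15·y³ − 1, so a solution requires the RHS to be a perfect cube.
Strategy: iterate y from -40 to 40, compute RHS = 15·y³ − 1, and check whether it is a (positive or negative) perfect cube.
Check small values of y:
  y = 0: RHS = -1 = (-1)³ ⇒ x = -1 works.
  y = 1: RHS = 14 is not a perfect cube.
  y = -1: RHS = -16 is not a perfect cube.
  y = 2: RHS = 119 is not a perfect cube.
  y = -2: RHS = -121 is not a perfect cube.
  y = 3: RHS = 404 is not a perfect cube.
  y = -3: RHS = -406 is not a perfect cube.
Continuing the search up to |y| = 40 finds no further solutions beyond those listed.
Collected solutions: (-1, 0).

Solutions (with |y| ≤ 40): (-1, 0).


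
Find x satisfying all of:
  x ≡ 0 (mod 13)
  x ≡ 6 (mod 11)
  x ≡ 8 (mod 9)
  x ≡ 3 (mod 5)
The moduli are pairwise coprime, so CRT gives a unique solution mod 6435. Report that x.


Product of moduli M = 13 · 11 · 9 · 5 = 6435.
Merge one congruence at a time:
  Start: x ≡ 0 (mod 13).
  Combine with x ≡ 6 (mod 11); new modulus lcm = 143.
    Write x = 0 + 13·t and substitute into x ≡ 6 (mod 11): 13·t ≡ 6 − 0 = 6 (mod 11).
    Reduce coefficients mod 11: 2·t ≡ 6 (mod 11).
    The inverse of 2 mod 11 is 6 (since 2·6 = 12 = 1·11 + 1), so t ≡ 6·6 = 36 ≡ 3 (mod 11).
    Then x = 0 + 13·3 = 39, valid modulo lcm(13, 11) = 143: x ≡ 39 (mod 143).
  Combine with x ≡ 8 (mod 9); new modulus lcm = 1287.
    Write x = 39 + 143·t and substitute into x ≡ 8 (mod 9): 143·t ≡ 8 − 39 = -31 (mod 9).
    Reduce coefficients mod 9: 8·t ≡ 5 (mod 9).
    The inverse of 8 mod 9 is 8 (since 8·8 = 64 = 7·9 + 1), so t ≡ 8·5 = 40 ≡ 4 (mod 9).
    Then x = 39 + 143·4 = 611, valid modulo lcm(143, 9) = 1287: x ≡ 611 (mod 1287).
  Combine with x ≡ 3 (mod 5); new modulus lcm = 6435.
    Write x = 611 + 1287·t and substitute into x ≡ 3 (mod 5): 1287·t ≡ 3 − 611 = -608 (mod 5).
    Reduce coefficients mod 5: 2·t ≡ 2 (mod 5).
    The inverse of 2 mod 5 is 3 (since 2·3 = 6 = 1·5 + 1), so t ≡ 3·2 = 6 ≡ 1 (mod 5).
    Then x = 611 + 1287·1 = 1898, valid modulo lcm(1287, 5) = 6435: x ≡ 1898 (mod 6435).
Verify against each original: 1898 mod 13 = 0, 1898 mod 11 = 6, 1898 mod 9 = 8, 1898 mod 5 = 3.

x ≡ 1898 (mod 6435).


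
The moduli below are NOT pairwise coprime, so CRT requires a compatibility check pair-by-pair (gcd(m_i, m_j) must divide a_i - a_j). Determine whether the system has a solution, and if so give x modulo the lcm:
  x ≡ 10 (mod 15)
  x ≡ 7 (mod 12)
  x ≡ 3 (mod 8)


Moduli 15, 12, 8 are not pairwise coprime, so CRT works modulo lcm(m_i) when all pairwise compatibility conditions hold.
Pairwise compatibility: gcd(m_i, m_j) must divide a_i - a_j for every pair.
Merge one congruence at a time:
  Start: x ≡ 10 (mod 15).
  Combine with x ≡ 7 (mod 12): gcd(15, 12) = 3; 7 - 10 = -3, which IS divisible by 3, so compatible.
    Write x = 10 + 15·t and substitute into x ≡ 7 (mod 12): 15·t ≡ 7 − 10 = -3 (mod 12).
    Divide the congruence (and modulus) by g = 3: 5·t ≡ -1 (mod 4).
    Reduce coefficients mod 4: 1·t ≡ 3 (mod 4).
    So t ≡ 3 (mod 4).
    Then x = 10 + 15·3 = 55, valid modulo lcm(15, 12) = 60: x ≡ 55 (mod 60).
  Combine with x ≡ 3 (mod 8): gcd(60, 8) = 4; 3 - 55 = -52, which IS divisible by 4, so compatible.
    Write x = 55 + 60·t and substitute into x ≡ 3 (mod 8): 60·t ≡ 3 − 55 = -52 (mod 8).
    Divide the congruence (and modulus) by g = 4: 15·t ≡ -13 (mod 2).
    Reduce coefficients mod 2: 1·t ≡ 1 (mod 2).
    So t ≡ 1 (mod 2).
    Then x = 55 + 60·1 = 115, valid modulo lcm(60, 8) = 120: x ≡ 115 (mod 120).
Verify: 115 mod 15 = 10, 115 mod 12 = 7, 115 mod 8 = 3.

x ≡ 115 (mod 120).


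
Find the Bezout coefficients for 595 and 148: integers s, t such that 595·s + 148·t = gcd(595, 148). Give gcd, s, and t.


Euclidean algorithm on (595, 148) — divide until remainder is 0:
  595 = 4 · 148 + 3
  148 = 49 · 3 + 1
  3 = 3 · 1 + 0
gcd(595, 148) = 1.
Track Bezout coefficients alongside the remainders: start with r₀ = 595 = a·1 + b·0 (s = 1, t = 0) and r₁ = 148 = a·0 + b·1 (s = 0, t = 1); each new remainder r_{k+1} = r_{k-1} − q_k·r_k inherits s_{k+1} = s_{k-1} − q_k·s_k, t_{k+1} = t_{k-1} − q_k·t_k, so r_k = a·s_k + b·t_k at every step:
  q = 4: r = 3, s = 1 − 4·0 = 1, t = 0 − 4·1 = -4  (check: 595·1 + 148·(-4) = 3)
  q = 49: r = 1, s = 0 − 49·1 = -49, t = 1 − 49·(-4) = 197  (check: 595·(-49) + 148·197 = 1)
The row with r = 1 (the gcd) gives the Bezout coefficients s = -49, t = 197.
Result: 595 · (-49) + 148 · (197) = 1.

gcd(595, 148) = 1; s = -49, t = 197 (check: 595·(-49) + 148·197 = 1).


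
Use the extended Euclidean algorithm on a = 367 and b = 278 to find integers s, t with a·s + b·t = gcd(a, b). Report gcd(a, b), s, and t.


Euclidean algorithm on (367, 278) — divide until remainder is 0:
  367 = 1 · 278 + 89
  278 = 3 · 89 + 11
  89 = 8 · 11 + 1
  11 = 11 · 1 + 0
gcd(367, 278) = 1.
Track Bezout coefficients alongside the remainders: start with r₀ = 367 = a·1 + b·0 (s = 1, t = 0) and r₁ = 278 = a·0 + b·1 (s = 0, t = 1); each new remainder r_{k+1} = r_{k-1} − q_k·r_k inherits s_{k+1} = s_{k-1} − q_k·s_k, t_{k+1} = t_{k-1} − q_k·t_k, so r_k = a·s_k + b·t_k at every step:
  q = 1: r = 89, s = 1 − 1·0 = 1, t = 0 − 1·1 = -1  (check: 367·1 + 278·(-1) = 89)
  q = 3: r = 11, s = 0 − 3·1 = -3, t = 1 − 3·(-1) = 4  (check: 367·(-3) + 278·4 = 11)
  q = 8: r = 1, s = 1 − 8·(-3) = 25, t = -1 − 8·4 = -33  (check: 367·25 + 278·(-33) = 1)
The row with r = 1 (the gcd) gives the Bezout coefficients s = 25, t = -33.
Result: 367 · (25) + 278 · (-33) = 1.

gcd(367, 278) = 1; s = 25, t = -33 (check: 367·25 + 278·(-33) = 1).


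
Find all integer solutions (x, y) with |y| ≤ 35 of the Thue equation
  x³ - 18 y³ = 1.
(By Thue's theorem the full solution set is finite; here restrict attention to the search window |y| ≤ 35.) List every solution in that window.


The equation is x³ - 18y³ = 1. For fixed y, x³ = 18·y³ + 1, so a solution requires the RHS to be a perfect cube.
Strategy: iterate y from -35 to 35, compute RHS = 18·y³ + 1, and check whether it is a (positive or negative) perfect cube.
Check small values of y:
  y = 0: RHS = 1 = (1)³ ⇒ x = 1 works.
  y = 1: RHS = 19 is not a perfect cube.
  y = -1: RHS = -17 is not a perfect cube.
  y = 2: RHS = 145 is not a perfect cube.
  y = -2: RHS = -143 is not a perfect cube.
  y = 3: RHS = 487 is not a perfect cube.
  y = -3: RHS = -485 is not a perfect cube.
Continuing the search up to |y| = 35 finds no further solutions beyond those listed.
Collected solutions: (1, 0).

Solutions (with |y| ≤ 35): (1, 0).


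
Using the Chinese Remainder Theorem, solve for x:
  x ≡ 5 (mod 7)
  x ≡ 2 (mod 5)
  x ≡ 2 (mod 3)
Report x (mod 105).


Moduli 7, 5, 3 are pairwise coprime; by CRT there is a unique solution modulo M = 7 · 5 · 3 = 105.
Solve pairwise, accumulating the modulus:
  Start with x ≡ 5 (mod 7).
  Combine with x ≡ 2 (mod 5): since gcd(7, 5) = 1, we get a unique residue mod 35.
    Write x = 5 + 7·t and substitute into x ≡ 2 (mod 5): 7·t ≡ 2 − 5 = -3 (mod 5).
    Reduce coefficients mod 5: 2·t ≡ 2 (mod 5).
    The inverse of 2 mod 5 is 3 (since 2·3 = 6 = 1·5 + 1), so t ≡ 3·2 = 6 ≡ 1 (mod 5).
    Then x = 5 + 7·1 = 12, valid modulo lcm(7, 5) = 35: x ≡ 12 (mod 35).
  Combine with x ≡ 2 (mod 3): since gcd(35, 3) = 1, we get a unique residue mod 105.
    Write x = 12 + 35·t and substitute into x ≡ 2 (mod 3): 35·t ≡ 2 − 12 = -10 (mod 3).
    Reduce coefficients mod 3: 2·t ≡ 2 (mod 3).
    The inverse of 2 mod 3 is 2 (since 2·2 = 4 = 1·3 + 1), so t ≡ 2·2 = 4 ≡ 1 (mod 3).
    Then x = 12 + 35·1 = 47, valid modulo lcm(35, 3) = 105: x ≡ 47 (mod 105).
Verify: 47 mod 7 = 5 ✓, 47 mod 5 = 2 ✓, 47 mod 3 = 2 ✓.

x ≡ 47 (mod 105).


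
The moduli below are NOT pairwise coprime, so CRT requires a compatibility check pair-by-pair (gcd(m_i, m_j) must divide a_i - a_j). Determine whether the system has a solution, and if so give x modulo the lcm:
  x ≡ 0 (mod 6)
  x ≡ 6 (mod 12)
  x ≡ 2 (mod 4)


Moduli 6, 12, 4 are not pairwise coprime, so CRT works modulo lcm(m_i) when all pairwise compatibility conditions hold.
Pairwise compatibility: gcd(m_i, m_j) must divide a_i - a_j for every pair.
Merge one congruence at a time:
  Start: x ≡ 0 (mod 6).
  Combine with x ≡ 6 (mod 12): gcd(6, 12) = 6; 6 - 0 = 6, which IS divisible by 6, so compatible.
    Write x = 0 + 6·t and substitute into x ≡ 6 (mod 12): 6·t ≡ 6 − 0 = 6 (mod 12).
    Divide the congruence (and modulus) by g = 6: 1·t ≡ 1 (mod 2).
    So t ≡ 1 (mod 2).
    Then x = 0 + 6·1 = 6, valid modulo lcm(6, 12) = 12: x ≡ 6 (mod 12).
  Combine with x ≡ 2 (mod 4): gcd(12, 4) = 4; 2 - 6 = -4, which IS divisible by 4, so compatible.
    Write x = 6 + 12·t and substitute into x ≡ 2 (mod 4): 12·t ≡ 2 − 6 = -4 (mod 4).
    Divide the congruence (and modulus) by g = 4: 3·t ≡ -1 (mod 1).
    Modulo 1 every t works; take t = 0.
    Then x = 6 + 12·0 = 6, valid modulo lcm(12, 4) = 12: x ≡ 6 (mod 12).
Verify: 6 mod 6 = 0, 6 mod 12 = 6, 6 mod 4 = 2.

x ≡ 6 (mod 12).


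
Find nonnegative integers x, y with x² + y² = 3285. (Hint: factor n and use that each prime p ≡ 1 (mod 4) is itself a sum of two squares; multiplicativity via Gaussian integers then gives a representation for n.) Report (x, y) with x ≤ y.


Step 1: Factor n = 3285 = 3^2 · 5 · 73.
Step 2: Check the mod-4 condition on each prime factor: 3 ≡ 3 (mod 4), exponent 2 (must be even); 5 ≡ 1 (mod 4), exponent 1; 73 ≡ 1 (mod 4), exponent 1.
All primes ≡ 3 (mod 4) appear to even exponent (or don't appear), so by the two-squares theorem n IS expressible as a sum of two squares.
Step 3: Build a representation. Group n = k² · m with k = 3 and m = 5 · 73 = 365 (a product of primes ≡ 1 (mod 4)); a representation of m scales to one of n via (k·x)² + (k·y)² = k²(x² + y²). Each prime p ≡ 1 (mod 4) is itself a sum of two squares; find a² by testing p − a² for a perfect square:
  5: 5 − 1² = 4 = 2² ⇒ 5 = 1² + 2².
  73: 73 − 1² = 72, 73 − 2² = 69, 73 − 3² = 64 = 8² ⇒ 73 = 3² + 8².
  Combine using the Brahmagupta–Fibonacci identity (a² + b²)(c² + d²) = (ac − bd)² + (ad + bc)² = (ac + bd)² + (ad − bc)²:
  5 · 73 = 365: from (1² + 2²)(3² + 8²), take (1·3 − 2·8, 1·8 + 2·3) = (3 − 16, 8 + 6) = (-13, 14); dropping signs (only squares matter) gives (13, 14); check 13² + 14² = 169 + 196 = 365 ✓.
  Scale by k = 3: (3·13, 3·14) = (39, 42).
Step 4: Order so x ≤ y and verify: 39² + 42² = 1521 + 1764 = 3285 = n. ✓

n = 3285 = 39² + 42² (one valid representation with x ≤ y).


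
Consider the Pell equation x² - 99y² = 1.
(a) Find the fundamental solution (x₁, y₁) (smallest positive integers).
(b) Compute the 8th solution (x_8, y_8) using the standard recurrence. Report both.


Step 1: Find the fundamental solution (x₁, y₁) of x² - 99y² = 1.
  Expand √99 as a continued fraction. a₀ = ⌊√99⌋ = 9; iterate m_{k+1} = d_k·a_k − m_k, d_{k+1} = (99 − m_{k+1}²)/d_k, a_{k+1} = ⌊(a₀ + m_{k+1})/d_{k+1}⌋ (starting m₀ = 0, d₀ = 1), with convergents p_k = a_k·p_{k-1} + p_{k-2}, q_k = a_k·q_{k-1} + q_{k-2} (p₋₁ = 1, q₋₁ = 0):
  k = 0: a₀ = 9; p₀/q₀ = 9/1; p₀² − 99·q₀² = 81 − 99 = -18.
  k = 1: m = 9, d = 18, a = ⌊(9 + 9)/18⌋ = 1; p/q = (1·9 + 1)/(1·1 + 0) = 10/1; p² − 99·q² = 100 − 99 = 1.
  The first convergent with p² − 99·q² = 1 gives the fundamental solution (x₁, y₁) = (10, 1).
Step 2: Apply the recurrence (x_{n+1}, y_{n+1}) = (x₁x_n + 99y₁y_n, x₁y_n + y₁x_n) repeatedly.
  From (x_1, y_1) = (10, 1): x_2 = 10·10 + 99·1·1 = 199; y_2 = 10·1 + 1·10 = 20.
  From (x_2, y_2) = (199, 20): x_3 = 10·199 + 99·1·20 = 3970; y_3 = 10·20 + 1·199 = 399.
  From (x_3, y_3) = (3970, 399): x_4 = 10·3970 + 99·1·399 = 79201; y_4 = 10·399 + 1·3970 = 7960.
  From (x_4, y_4) = (79201, 7960): x_5 = 10·79201 + 99·1·7960 = 1580050; y_5 = 10·7960 + 1·79201 = 158801.
  From (x_5, y_5) = (1580050, 158801): x_6 = 10·1580050 + 99·1·158801 = 31521799; y_6 = 10·158801 + 1·1580050 = 3168060.
  From (x_6, y_6) = (31521799, 3168060): x_7 = 10·31521799 + 99·1·3168060 = 628855930; y_7 = 10·3168060 + 1·31521799 = 63202399.
  From (x_7, y_7) = (628855930, 63202399): x_8 = 10·628855930 + 99·1·63202399 = 12545596801; y_8 = 10·63202399 + 1·628855930 = 1260879920.
Step 3: Verify x_8² - 99·y_8² = 157391999093261433601 - 157391999093261433600 = 1 (should be 1). ✓

(x_1, y_1) = (10, 1); (x_8, y_8) = (12545596801, 1260879920).


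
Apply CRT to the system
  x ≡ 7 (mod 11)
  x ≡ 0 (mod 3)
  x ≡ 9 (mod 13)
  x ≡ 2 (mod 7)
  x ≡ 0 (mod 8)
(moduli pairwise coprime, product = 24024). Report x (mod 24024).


Product of moduli M = 11 · 3 · 13 · 7 · 8 = 24024.
Merge one congruence at a time:
  Start: x ≡ 7 (mod 11).
  Combine with x ≡ 0 (mod 3); new modulus lcm = 33.
    Write x = 7 + 11·t and substitute into x ≡ 0 (mod 3): 11·t ≡ 0 − 7 = -7 (mod 3).
    Reduce coefficients mod 3: 2·t ≡ 2 (mod 3).
    The inverse of 2 mod 3 is 2 (since 2·2 = 4 = 1·3 + 1), so t ≡ 2·2 = 4 ≡ 1 (mod 3).
    Then x = 7 + 11·1 = 18, valid modulo lcm(11, 3) = 33: x ≡ 18 (mod 33).
  Combine with x ≡ 9 (mod 13); new modulus lcm = 429.
    Write x = 18 + 33·t and substitute into x ≡ 9 (mod 13): 33·t ≡ 9 − 18 = -9 (mod 13).
    Reduce coefficients mod 13: 7·t ≡ 4 (mod 13).
    The inverse of 7 mod 13 is 2 (since 7·2 = 14 = 1·13 + 1), so t ≡ 2·4 = 8 ≡ 8 (mod 13).
    Then x = 18 + 33·8 = 282, valid modulo lcm(33, 13) = 429: x ≡ 282 (mod 429).
  Combine with x ≡ 2 (mod 7); new modulus lcm = 3003.
    Write x = 282 + 429·t and substitute into x ≡ 2 (mod 7): 429·t ≡ 2 − 282 = -280 (mod 7).
    Reduce coefficients mod 7: 2·t ≡ 0 (mod 7).
    The inverse of 2 mod 7 is 4 (since 2·4 = 8 = 1·7 + 1), so t ≡ 4·0 = 0 ≡ 0 (mod 7).
    Then x = 282 + 429·0 = 282, valid modulo lcm(429, 7) = 3003: x ≡ 282 (mod 3003).
  Combine with x ≡ 0 (mod 8); new modulus lcm = 24024.
    Write x = 282 + 3003·t and substitute into x ≡ 0 (mod 8): 3003·t ≡ 0 − 282 = -282 (mod 8).
    Reduce coefficients mod 8: 3·t ≡ 6 (mod 8).
    The inverse of 3 mod 8 is 3 (since 3·3 = 9 = 1·8 + 1), so t ≡ 3·6 = 18 ≡ 2 (mod 8).
    Then x = 282 + 3003·2 = 6288, valid modulo lcm(3003, 8) = 24024: x ≡ 6288 (mod 24024).
Verify against each original: 6288 mod 11 = 7, 6288 mod 3 = 0, 6288 mod 13 = 9, 6288 mod 7 = 2, 6288 mod 8 = 0.

x ≡ 6288 (mod 24024).


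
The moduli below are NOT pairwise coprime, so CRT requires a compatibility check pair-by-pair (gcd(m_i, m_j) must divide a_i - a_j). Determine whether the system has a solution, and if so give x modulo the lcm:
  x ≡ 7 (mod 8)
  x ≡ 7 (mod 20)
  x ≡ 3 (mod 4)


Moduli 8, 20, 4 are not pairwise coprime, so CRT works modulo lcm(m_i) when all pairwise compatibility conditions hold.
Pairwise compatibility: gcd(m_i, m_j) must divide a_i - a_j for every pair.
Merge one congruence at a time:
  Start: x ≡ 7 (mod 8).
  Combine with x ≡ 7 (mod 20): gcd(8, 20) = 4; 7 - 7 = 0, which IS divisible by 4, so compatible.
    Write x = 7 + 8·t and substitute into x ≡ 7 (mod 20): 8·t ≡ 7 − 7 = 0 (mod 20).
    Divide the congruence (and modulus) by g = 4: 2·t ≡ 0 (mod 5).
    The inverse of 2 mod 5 is 3 (since 2·3 = 6 = 1·5 + 1), so t ≡ 3·0 = 0 ≡ 0 (mod 5).
    Then x = 7 + 8·0 = 7, valid modulo lcm(8, 20) = 40: x ≡ 7 (mod 40).
  Combine with x ≡ 3 (mod 4): gcd(40, 4) = 4; 3 - 7 = -4, which IS divisible by 4, so compatible.
    Write x = 7 + 40·t and substitute into x ≡ 3 (mod 4): 40·t ≡ 3 − 7 = -4 (mod 4).
    Divide the congruence (and modulus) by g = 4: 10·t ≡ -1 (mod 1).
    Modulo 1 every t works; take t = 0.
    Then x = 7 + 40·0 = 7, valid modulo lcm(40, 4) = 40: x ≡ 7 (mod 40).
Verify: 7 mod 8 = 7, 7 mod 20 = 7, 7 mod 4 = 3.

x ≡ 7 (mod 40).


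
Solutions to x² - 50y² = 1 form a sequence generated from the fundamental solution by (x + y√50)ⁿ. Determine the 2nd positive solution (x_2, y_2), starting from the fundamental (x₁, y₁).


Step 1: Find the fundamental solution (x₁, y₁) of x² - 50y² = 1.
  Expand √50 as a continued fraction. a₀ = ⌊√50⌋ = 7; iterate m_{k+1} = d_k·a_k − m_k, d_{k+1} = (50 − m_{k+1}²)/d_k, a_{k+1} = ⌊(a₀ + m_{k+1})/d_{k+1}⌋ (starting m₀ = 0, d₀ = 1), with convergents p_k = a_k·p_{k-1} + p_{k-2}, q_k = a_k·q_{k-1} + q_{k-2} (p₋₁ = 1, q₋₁ = 0):
  k = 0: a₀ = 7; p₀/q₀ = 7/1; p₀² − 50·q₀² = 49 − 50 = -1.
  k = 1: m = 7, d = 1, a = ⌊(7 + 7)/1⌋ = 14; p/q = (14·7 + 1)/(14·1 + 0) = 99/14; p² − 50·q² = 9801 − 9800 = 1.
  The first convergent with p² − 50·q² = 1 gives the fundamental solution (x₁, y₁) = (99, 14).
Step 2: Apply the recurrence (x_{n+1}, y_{n+1}) = (x₁x_n + 50y₁y_n, x₁y_n + y₁x_n) repeatedly.
  From (x_1, y_1) = (99, 14): x_2 = 99·99 + 50·14·14 = 19601; y_2 = 99·14 + 14·99 = 2772.
Step 3: Verify x_2² - 50·y_2² = 384199201 - 384199200 = 1 (should be 1). ✓

(x_1, y_1) = (99, 14); (x_2, y_2) = (19601, 2772).


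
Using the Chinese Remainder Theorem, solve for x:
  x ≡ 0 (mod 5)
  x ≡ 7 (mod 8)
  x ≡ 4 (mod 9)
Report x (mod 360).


Moduli 5, 8, 9 are pairwise coprime; by CRT there is a unique solution modulo M = 5 · 8 · 9 = 360.
Solve pairwise, accumulating the modulus:
  Start with x ≡ 0 (mod 5).
  Combine with x ≡ 7 (mod 8): since gcd(5, 8) = 1, we get a unique residue mod 40.
    Write x = 0 + 5·t and substitute into x ≡ 7 (mod 8): 5·t ≡ 7 − 0 = 7 (mod 8).
    The inverse of 5 mod 8 is 5 (since 5·5 = 25 = 3·8 + 1), so t ≡ 5·7 = 35 ≡ 3 (mod 8).
    Then x = 0 + 5·3 = 15, valid modulo lcm(5, 8) = 40: x ≡ 15 (mod 40).
  Combine with x ≡ 4 (mod 9): since gcd(40, 9) = 1, we get a unique residue mod 360.
    Write x = 15 + 40·t and substitute into x ≡ 4 (mod 9): 40·t ≡ 4 − 15 = -11 (mod 9).
    Reduce coefficients mod 9: 4·t ≡ 7 (mod 9).
    The inverse of 4 mod 9 is 7 (since 4·7 = 28 = 3·9 + 1), so t ≡ 7·7 = 49 ≡ 4 (mod 9).
    Then x = 15 + 40·4 = 175, valid modulo lcm(40, 9) = 360: x ≡ 175 (mod 360).
Verify: 175 mod 5 = 0 ✓, 175 mod 8 = 7 ✓, 175 mod 9 = 4 ✓.

x ≡ 175 (mod 360).


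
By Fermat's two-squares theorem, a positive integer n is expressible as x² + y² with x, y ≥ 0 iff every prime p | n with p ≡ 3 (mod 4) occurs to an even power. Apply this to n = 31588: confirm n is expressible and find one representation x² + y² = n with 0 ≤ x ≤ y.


Step 1: Factor n = 31588 = 2^2 · 53 · 149.
Step 2: Check the mod-4 condition on each prime factor: 2 = 2 (special); 53 ≡ 1 (mod 4), exponent 1; 149 ≡ 1 (mod 4), exponent 1.
All primes ≡ 3 (mod 4) appear to even exponent (or don't appear), so by the two-squares theorem n IS expressible as a sum of two squares.
Step 3: Build a representation. Group n = k² · m with k = 2 and m = 53 · 149 = 7897 (a product of primes ≡ 1 (mod 4)); a representation of m scales to one of n via (k·x)² + (k·y)² = k²(x² + y²). Each prime p ≡ 1 (mod 4) is itself a sum of two squares; find a² by testing p − a² for a perfect square:
  53: 53 − 1² = 52, 53 − 2² = 49 = 7² ⇒ 53 = 2² + 7².
  149: 149 − 1² = 148, 149 − 2² = 145, 149 − 3² = 140, 149 − 4² = 133, 149 − 5² = 124, 149 − 6² = 113, 149 − 7² = 100 = 10² ⇒ 149 = 7² + 10².
  Combine using the Brahmagupta–Fibonacci identity (a² + b²)(c² + d²) = (ac − bd)² + (ad + bc)² = (ac + bd)² + (ad − bc)²:
  53 · 149 = 7897: from (2² + 7²)(7² + 10²), take (2·7 − 7·10, 2·10 + 7·7) = (14 − 70, 20 + 49) = (-56, 69); dropping signs (only squares matter) gives (56, 69); check 56² + 69² = 3136 + 4761 = 7897 ✓.
  Scale by k = 2: (2·56, 2·69) = (112, 138).
Step 4: Order so x ≤ y and verify: 112² + 138² = 12544 + 19044 = 31588 = n. ✓

n = 31588 = 112² + 138² (one valid representation with x ≤ y).


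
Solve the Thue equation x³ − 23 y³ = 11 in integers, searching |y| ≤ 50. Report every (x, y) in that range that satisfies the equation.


The equation is x³ - 23y³ = 11. For fixed y, x³ = 23·y³ + 11, so a solution requires the RHS to be a perfect cube.
Strategy: iterate y from -50 to 50, compute RHS = 23·y³ + 11, and check whether it is a (positive or negative) perfect cube.
Check small values of y:
  y = 0: RHS = 11 is not a perfect cube.
  y = 1: RHS = 34 is not a perfect cube.
  y = -1: RHS = -12 is not a perfect cube.
  y = 2: RHS = 195 is not a perfect cube.
  y = -2: RHS = -173 is not a perfect cube.
  y = 3: RHS = 632 is not a perfect cube.
  y = -3: RHS = -610 is not a perfect cube.
Continuing the search up to |y| = 50 finds no solutions either.
No (x, y) in the scanned range satisfies the equation.

No integer solutions with |y| ≤ 50.


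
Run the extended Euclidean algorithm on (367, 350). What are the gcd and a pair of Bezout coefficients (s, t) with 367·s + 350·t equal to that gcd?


Euclidean algorithm on (367, 350) — divide until remainder is 0:
  367 = 1 · 350 + 17
  350 = 20 · 17 + 10
  17 = 1 · 10 + 7
  10 = 1 · 7 + 3
  7 = 2 · 3 + 1
  3 = 3 · 1 + 0
gcd(367, 350) = 1.
Track Bezout coefficients alongside the remainders: start with r₀ = 367 = a·1 + b·0 (s = 1, t = 0) and r₁ = 350 = a·0 + b·1 (s = 0, t = 1); each new remainder r_{k+1} = r_{k-1} − q_k·r_k inherits s_{k+1} = s_{k-1} − q_k·s_k, t_{k+1} = t_{k-1} − q_k·t_k, so r_k = a·s_k + b·t_k at every step:
  q = 1: r = 17, s = 1 − 1·0 = 1, t = 0 − 1·1 = -1  (check: 367·1 + 350·(-1) = 17)
  q = 20: r = 10, s = 0 − 20·1 = -20, t = 1 − 20·(-1) = 21  (check: 367·(-20) + 350·21 = 10)
  q = 1: r = 7, s = 1 − 1·(-20) = 21, t = -1 − 1·21 = -22  (check: 367·21 + 350·(-22) = 7)
  q = 1: r = 3, s = -20 − 1·21 = -41, t = 21 − 1·(-22) = 43  (check: 367·(-41) + 350·43 = 3)
  q = 2: r = 1, s = 21 − 2·(-41) = 103, t = -22 − 2·43 = -108  (check: 367·103 + 350·(-108) = 1)
The row with r = 1 (the gcd) gives the Bezout coefficients s = 103, t = -108.
Result: 367 · (103) + 350 · (-108) = 1.

gcd(367, 350) = 1; s = 103, t = -108 (check: 367·103 + 350·(-108) = 1).


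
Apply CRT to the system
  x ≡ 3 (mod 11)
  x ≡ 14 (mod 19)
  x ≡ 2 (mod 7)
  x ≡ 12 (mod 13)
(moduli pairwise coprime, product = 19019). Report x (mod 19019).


Product of moduli M = 11 · 19 · 7 · 13 = 19019.
Merge one congruence at a time:
  Start: x ≡ 3 (mod 11).
  Combine with x ≡ 14 (mod 19); new modulus lcm = 209.
    Write x = 3 + 11·t and substitute into x ≡ 14 (mod 19): 11·t ≡ 14 − 3 = 11 (mod 19).
    The inverse of 11 mod 19 is 7 (since 11·7 = 77 = 4·19 + 1), so t ≡ 7·11 = 77 ≡ 1 (mod 19).
    Then x = 3 + 11·1 = 14, valid modulo lcm(11, 19) = 209: x ≡ 14 (mod 209).
  Combine with x ≡ 2 (mod 7); new modulus lcm = 1463.
    Write x = 14 + 209·t and substitute into x ≡ 2 (mod 7): 209·t ≡ 2 − 14 = -12 (mod 7).
    Reduce coefficients mod 7: 6·t ≡ 2 (mod 7).
    The inverse of 6 mod 7 is 6 (since 6·6 = 36 = 5·7 + 1), so t ≡ 6·2 = 12 ≡ 5 (mod 7).
    Then x = 14 + 209·5 = 1059, valid modulo lcm(209, 7) = 1463: x ≡ 1059 (mod 1463).
  Combine with x ≡ 12 (mod 13); new modulus lcm = 19019.
    Write x = 1059 + 1463·t and substitute into x ≡ 12 (mod 13): 1463·t ≡ 12 − 1059 = -1047 (mod 13).
    Reduce coefficients mod 13: 7·t ≡ 6 (mod 13).
    The inverse of 7 mod 13 is 2 (since 7·2 = 14 = 1·13 + 1), so t ≡ 2·6 = 12 ≡ 12 (mod 13).
    Then x = 1059 + 1463·12 = 18615, valid modulo lcm(1463, 13) = 19019: x ≡ 18615 (mod 19019).
Verify against each original: 18615 mod 11 = 3, 18615 mod 19 = 14, 18615 mod 7 = 2, 18615 mod 13 = 12.

x ≡ 18615 (mod 19019).
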